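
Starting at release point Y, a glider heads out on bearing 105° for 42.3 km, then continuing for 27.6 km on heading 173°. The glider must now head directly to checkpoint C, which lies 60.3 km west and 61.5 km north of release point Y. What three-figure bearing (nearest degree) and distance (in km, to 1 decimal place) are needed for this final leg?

Leg 1 (105°, 42.3 km): east 42.3 sin 105° = 40.86, north 42.3 cos 105° = -10.95
Leg 2 (173°, 27.6 km): east 27.6 sin 173° = 3.36, north 27.6 cos 173° = -27.39
Current position: (44.22, -38.34). Target: (-60.3, 61.5). Remaining: Δeast = -104.52, Δnorth = 99.84.
Bearing = atan2(-104.52, 99.84) mod 360° = 313.69°; distance = √((-104.52)² + (99.84)²) = 144.545 km.

314°, 144.5 km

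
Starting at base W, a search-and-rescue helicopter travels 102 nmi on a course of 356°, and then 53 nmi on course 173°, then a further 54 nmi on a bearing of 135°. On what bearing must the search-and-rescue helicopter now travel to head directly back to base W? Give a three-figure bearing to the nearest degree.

Leg 1 (356°, 102 nmi): east 102 sin 356° = -7.12, north 102 cos 356° = 101.75
Leg 2 (173°, 53 nmi): east 53 sin 173° = 6.46, north 53 cos 173° = -52.60
Leg 3 (135°, 54 nmi): east 54 sin 135° = 38.18, north 54 cos 135° = -38.18
Net displacement: 37.53 east, 10.96 north. Direction back to start is (-37.53, -10.96): bearing = atan2(-37.53, -10.96) mod 360° = 253.72° ≈ 254°.

254°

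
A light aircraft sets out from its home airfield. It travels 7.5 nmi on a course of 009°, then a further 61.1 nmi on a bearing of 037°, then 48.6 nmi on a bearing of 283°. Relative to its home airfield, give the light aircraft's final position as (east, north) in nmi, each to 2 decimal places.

Leg 1 (009°, 7.5 nmi): east 7.5 sin 9° = 1.17, north 7.5 cos 9° = 7.41
Leg 2 (037°, 61.1 nmi): east 61.1 sin 37° = 36.77, north 61.1 cos 37° = 48.80
Leg 3 (283°, 48.6 nmi): east 48.6 sin 283° = -47.35, north 48.6 cos 283° = 10.93
Summing: -9.41 nmi east, 67.14 nmi north → (-9.41, 67.14).

(-9.41, 67.14)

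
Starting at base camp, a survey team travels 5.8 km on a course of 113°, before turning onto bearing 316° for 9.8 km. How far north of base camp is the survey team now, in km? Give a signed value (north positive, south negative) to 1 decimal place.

4.8 km

Leg 1 (113°, 5.8 km): east 5.8 sin 113° = 5.34, north 5.8 cos 113° = -2.27
Leg 2 (316°, 9.8 km): east 9.8 sin 316° = -6.81, north 9.8 cos 316° = 7.05
Net north component: 4.78 km.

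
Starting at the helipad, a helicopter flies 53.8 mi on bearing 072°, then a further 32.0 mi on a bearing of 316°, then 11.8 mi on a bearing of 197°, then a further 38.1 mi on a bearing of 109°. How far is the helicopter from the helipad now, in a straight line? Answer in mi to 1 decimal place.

63.5 mi

Leg 1 (072°, 53.8 mi): east 53.8 sin 72° = 51.17, north 53.8 cos 72° = 16.63
Leg 2 (316°, 32.0 mi): east 32.0 sin 316° = -22.23, north 32.0 cos 316° = 23.02
Leg 3 (197°, 11.8 mi): east 11.8 sin 197° = -3.45, north 11.8 cos 197° = -11.28
Leg 4 (109°, 38.1 mi): east 38.1 sin 109° = 36.02, north 38.1 cos 109° = -12.40
Net: 61.51 east, 15.96 north. Distance = √((61.51)² + (15.96)²) = 63.548 mi.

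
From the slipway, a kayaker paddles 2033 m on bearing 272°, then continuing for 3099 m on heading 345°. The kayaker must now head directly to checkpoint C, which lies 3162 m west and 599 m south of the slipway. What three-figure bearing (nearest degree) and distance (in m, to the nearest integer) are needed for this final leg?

185°, 3678 m

Leg 1 (272°, 2033 m): east 2033 sin 272° = -2031.76, north 2033 cos 272° = 70.95
Leg 2 (345°, 3099 m): east 3099 sin 345° = -802.08, north 3099 cos 345° = 2993.40
Current position: (-2833.84, 3064.35). Target: (-3162, -599). Remaining: Δeast = -328.16, Δnorth = -3663.35.
Bearing = atan2(-328.16, -3663.35) mod 360° = 185.12°; distance = √((-328.16)² + (-3663.35)²) = 3678.023 m.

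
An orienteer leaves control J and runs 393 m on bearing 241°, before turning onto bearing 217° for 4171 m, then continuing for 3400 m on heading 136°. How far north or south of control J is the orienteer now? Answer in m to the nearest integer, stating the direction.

Leg 1 (241°, 393 m): east 393 sin 241° = -343.73, north 393 cos 241° = -190.53
Leg 2 (217°, 4171 m): east 4171 sin 217° = -2510.17, north 4171 cos 217° = -3331.11
Leg 3 (136°, 3400 m): east 3400 sin 136° = 2361.84, north 3400 cos 136° = -2445.76
Net north component: -5967.39 m.

5967 m south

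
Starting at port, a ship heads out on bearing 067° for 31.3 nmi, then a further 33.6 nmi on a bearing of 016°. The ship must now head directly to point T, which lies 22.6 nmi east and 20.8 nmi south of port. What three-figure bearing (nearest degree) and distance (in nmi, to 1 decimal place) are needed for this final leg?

Leg 1 (067°, 31.3 nmi): east 31.3 sin 67° = 28.81, north 31.3 cos 67° = 12.23
Leg 2 (016°, 33.6 nmi): east 33.6 sin 16° = 9.26, north 33.6 cos 16° = 32.30
Current position: (38.07, 44.53). Target: (22.6, -20.8). Remaining: Δeast = -15.47, Δnorth = -65.33.
Bearing = atan2(-15.47, -65.33) mod 360° = 193.33°; distance = √((-15.47)² + (-65.33)²) = 67.136 nmi.

193°, 67.1 nmi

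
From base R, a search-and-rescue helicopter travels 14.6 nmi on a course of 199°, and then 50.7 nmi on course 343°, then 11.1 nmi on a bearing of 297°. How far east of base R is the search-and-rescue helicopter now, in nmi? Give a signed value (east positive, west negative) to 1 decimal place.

Leg 1 (199°, 14.6 nmi): east 14.6 sin 199° = -4.75, north 14.6 cos 199° = -13.80
Leg 2 (343°, 50.7 nmi): east 50.7 sin 343° = -14.82, north 50.7 cos 343° = 48.48
Leg 3 (297°, 11.1 nmi): east 11.1 sin 297° = -9.89, north 11.1 cos 297° = 5.04
Net east component: -29.47 nmi.

-29.5 nmi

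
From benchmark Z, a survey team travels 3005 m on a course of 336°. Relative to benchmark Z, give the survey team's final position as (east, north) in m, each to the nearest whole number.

Leg 1 (336°, 3005 m): east 3005 sin 336° = -1222.24, north 3005 cos 336° = 2745.20
Summing: -1222.24 m east, 2745.20 m north → (-1222, 2745).

(-1222, 2745)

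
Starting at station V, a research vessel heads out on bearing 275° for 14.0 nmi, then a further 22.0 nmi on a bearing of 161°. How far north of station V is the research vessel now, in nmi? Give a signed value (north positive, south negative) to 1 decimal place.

-19.6 nmi

Leg 1 (275°, 14.0 nmi): east 14.0 sin 275° = -13.95, north 14.0 cos 275° = 1.22
Leg 2 (161°, 22.0 nmi): east 22.0 sin 161° = 7.16, north 22.0 cos 161° = -20.80
Net north component: -19.58 nmi.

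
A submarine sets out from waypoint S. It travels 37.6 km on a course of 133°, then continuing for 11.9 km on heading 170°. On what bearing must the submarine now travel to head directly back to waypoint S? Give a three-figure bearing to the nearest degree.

322°

Leg 1 (133°, 37.6 km): east 37.6 sin 133° = 27.50, north 37.6 cos 133° = -25.64
Leg 2 (170°, 11.9 km): east 11.9 sin 170° = 2.07, north 11.9 cos 170° = -11.72
Net displacement: 29.57 east, -37.36 north. Direction back to start is (-29.57, 37.36): bearing = atan2(-29.57, 37.36) mod 360° = 321.64° ≈ 322°.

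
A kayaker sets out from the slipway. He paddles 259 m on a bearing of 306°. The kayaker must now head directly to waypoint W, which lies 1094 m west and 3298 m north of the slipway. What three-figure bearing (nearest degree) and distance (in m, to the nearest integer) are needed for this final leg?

Leg 1 (306°, 259 m): east 259 sin 306° = -209.54, north 259 cos 306° = 152.24
Current position: (-209.54, 152.24). Target: (-1094, 3298). Remaining: Δeast = -884.46, Δnorth = 3145.76.
Bearing = atan2(-884.46, 3145.76) mod 360° = 344.30°; distance = √((-884.46)² + (3145.76)²) = 3267.737 m.

344°, 3268 m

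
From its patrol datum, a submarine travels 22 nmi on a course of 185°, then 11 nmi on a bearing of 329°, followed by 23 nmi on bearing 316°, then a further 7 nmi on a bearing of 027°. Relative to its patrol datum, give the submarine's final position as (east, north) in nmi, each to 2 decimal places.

Leg 1 (185°, 22 nmi): east 22 sin 185° = -1.92, north 22 cos 185° = -21.92
Leg 2 (329°, 11 nmi): east 11 sin 329° = -5.67, north 11 cos 329° = 9.43
Leg 3 (316°, 23 nmi): east 23 sin 316° = -15.98, north 23 cos 316° = 16.54
Leg 4 (027°, 7 nmi): east 7 sin 27° = 3.18, north 7 cos 27° = 6.24
Summing: -20.38 nmi east, 10.29 nmi north → (-20.38, 10.29).

(-20.38, 10.29)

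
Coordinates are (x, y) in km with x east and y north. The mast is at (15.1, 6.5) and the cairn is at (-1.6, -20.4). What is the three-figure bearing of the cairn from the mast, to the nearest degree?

212°

Δeast = -1.6 − 15.1 = -16.70; Δnorth = -20.4 − 6.5 = -26.90.
Bearing = atan2(Δeast, Δnorth) mod 360° = 211.83° ≈ 212°.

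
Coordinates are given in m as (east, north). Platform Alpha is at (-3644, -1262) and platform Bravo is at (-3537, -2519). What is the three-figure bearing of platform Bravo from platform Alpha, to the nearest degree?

Δeast = -3537 − -3644 = 107.00; Δnorth = -2519 − -1262 = -1257.00.
Bearing = atan2(Δeast, Δnorth) mod 360° = 175.13° ≈ 175°.

175°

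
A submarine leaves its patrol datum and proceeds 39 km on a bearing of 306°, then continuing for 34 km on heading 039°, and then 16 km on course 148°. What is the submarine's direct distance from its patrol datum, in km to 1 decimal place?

Leg 1 (306°, 39 km): east 39 sin 306° = -31.55, north 39 cos 306° = 22.92
Leg 2 (039°, 34 km): east 34 sin 39° = 21.40, north 34 cos 39° = 26.42
Leg 3 (148°, 16 km): east 16 sin 148° = 8.48, north 16 cos 148° = -13.57
Net: -1.68 east, 35.78 north. Distance = √((-1.68)² + (35.78)²) = 35.817 km.

35.8 km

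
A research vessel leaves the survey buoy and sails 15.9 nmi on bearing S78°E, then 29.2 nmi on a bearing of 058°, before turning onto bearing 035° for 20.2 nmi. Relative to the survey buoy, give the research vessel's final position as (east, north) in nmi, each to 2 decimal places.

Leg 1 (S78°E, 15.9 nmi): east 15.9 sin 102° = 15.55, north 15.9 cos 102° = -3.31
Leg 2 (058°, 29.2 nmi): east 29.2 sin 58° = 24.76, north 29.2 cos 58° = 15.47
Leg 3 (035°, 20.2 nmi): east 20.2 sin 35° = 11.59, north 20.2 cos 35° = 16.55
Summing: 51.90 nmi east, 28.71 nmi north → (51.90, 28.71).

(51.90, 28.71)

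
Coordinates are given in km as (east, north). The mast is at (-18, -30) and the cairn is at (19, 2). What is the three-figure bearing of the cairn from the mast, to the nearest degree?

049°

Δeast = 19 − -18 = 37.00; Δnorth = 2 − -30 = 32.00.
Bearing = atan2(Δeast, Δnorth) mod 360° = 49.14° ≈ 049°.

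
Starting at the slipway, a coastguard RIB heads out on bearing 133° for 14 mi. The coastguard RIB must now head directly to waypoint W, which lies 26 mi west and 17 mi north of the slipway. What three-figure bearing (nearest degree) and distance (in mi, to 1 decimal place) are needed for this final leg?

306°, 44.9 mi

Leg 1 (133°, 14 mi): east 14 sin 133° = 10.24, north 14 cos 133° = -9.55
Current position: (10.24, -9.55). Target: (-26, 17). Remaining: Δeast = -36.24, Δnorth = 26.55.
Bearing = atan2(-36.24, 26.55) mod 360° = 306.23°; distance = √((-36.24)² + (26.55)²) = 44.923 mi.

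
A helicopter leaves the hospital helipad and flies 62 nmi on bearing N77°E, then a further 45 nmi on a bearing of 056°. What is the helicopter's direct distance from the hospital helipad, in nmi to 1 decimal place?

Leg 1 (N77°E, 62 nmi): east 62 sin 77° = 60.41, north 62 cos 77° = 13.95
Leg 2 (056°, 45 nmi): east 45 sin 56° = 37.31, north 45 cos 56° = 25.16
Net: 97.72 east, 39.11 north. Distance = √((97.72)² + (39.11)²) = 105.254 nmi.

105.3 nmi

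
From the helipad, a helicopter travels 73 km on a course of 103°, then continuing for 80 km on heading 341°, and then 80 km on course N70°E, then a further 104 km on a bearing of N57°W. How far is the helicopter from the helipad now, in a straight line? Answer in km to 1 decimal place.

147.0 km

Leg 1 (103°, 73 km): east 73 sin 103° = 71.13, north 73 cos 103° = -16.42
Leg 2 (341°, 80 km): east 80 sin 341° = -26.05, north 80 cos 341° = 75.64
Leg 3 (N70°E, 80 km): east 80 sin 70° = 75.18, north 80 cos 70° = 27.36
Leg 4 (N57°W, 104 km): east 104 sin 303° = -87.22, north 104 cos 303° = 56.64
Net: 33.04 east, 143.22 north. Distance = √((33.04)² + (143.22)²) = 146.985 km.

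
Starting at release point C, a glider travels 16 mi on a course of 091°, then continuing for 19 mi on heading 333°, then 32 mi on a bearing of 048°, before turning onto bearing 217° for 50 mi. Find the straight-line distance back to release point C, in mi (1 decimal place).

Leg 1 (091°, 16 mi): east 16 sin 91° = 16.00, north 16 cos 91° = -0.28
Leg 2 (333°, 19 mi): east 19 sin 333° = -8.63, north 19 cos 333° = 16.93
Leg 3 (048°, 32 mi): east 32 sin 48° = 23.78, north 32 cos 48° = 21.41
Leg 4 (217°, 50 mi): east 50 sin 217° = -30.09, north 50 cos 217° = -39.93
Net: 1.06 east, -1.87 north. Distance = √((1.06)² + (-1.87)²) = 2.150 mi.

2.2 mi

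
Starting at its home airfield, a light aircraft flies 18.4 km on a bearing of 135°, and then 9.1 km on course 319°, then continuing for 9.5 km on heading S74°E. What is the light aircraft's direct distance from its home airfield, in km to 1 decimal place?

Leg 1 (135°, 18.4 km): east 18.4 sin 135° = 13.01, north 18.4 cos 135° = -13.01
Leg 2 (319°, 9.1 km): east 9.1 sin 319° = -5.97, north 9.1 cos 319° = 6.87
Leg 3 (S74°E, 9.5 km): east 9.5 sin 106° = 9.13, north 9.5 cos 106° = -2.62
Net: 16.17 east, -8.76 north. Distance = √((16.17)² + (-8.76)²) = 18.393 km.

18.4 km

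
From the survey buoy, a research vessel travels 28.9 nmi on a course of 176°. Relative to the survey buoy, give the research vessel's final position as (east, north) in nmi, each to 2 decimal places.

(2.02, -28.83)

Leg 1 (176°, 28.9 nmi): east 28.9 sin 176° = 2.02, north 28.9 cos 176° = -28.83
Summing: 2.02 nmi east, -28.83 nmi north → (2.02, -28.83).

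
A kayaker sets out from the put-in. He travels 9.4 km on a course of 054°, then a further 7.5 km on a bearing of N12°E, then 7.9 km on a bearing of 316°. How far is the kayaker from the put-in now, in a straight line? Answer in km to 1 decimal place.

18.9 km

Leg 1 (054°, 9.4 km): east 9.4 sin 54° = 7.60, north 9.4 cos 54° = 5.53
Leg 2 (N12°E, 7.5 km): east 7.5 sin 12° = 1.56, north 7.5 cos 12° = 7.34
Leg 3 (316°, 7.9 km): east 7.9 sin 316° = -5.49, north 7.9 cos 316° = 5.68
Net: 3.68 east, 18.54 north. Distance = √((3.68)² + (18.54)²) = 18.905 km.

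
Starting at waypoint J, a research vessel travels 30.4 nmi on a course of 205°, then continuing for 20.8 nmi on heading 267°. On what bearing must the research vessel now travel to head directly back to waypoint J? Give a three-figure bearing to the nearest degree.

050°

Leg 1 (205°, 30.4 nmi): east 30.4 sin 205° = -12.85, north 30.4 cos 205° = -27.55
Leg 2 (267°, 20.8 nmi): east 20.8 sin 267° = -20.77, north 20.8 cos 267° = -1.09
Net displacement: -33.62 east, -28.64 north. Direction back to start is (33.62, 28.64): bearing = atan2(33.62, 28.64) mod 360° = 49.57° ≈ 050°.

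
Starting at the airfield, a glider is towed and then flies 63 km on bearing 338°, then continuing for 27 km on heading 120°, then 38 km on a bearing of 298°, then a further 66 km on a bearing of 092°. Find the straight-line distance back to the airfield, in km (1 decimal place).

Leg 1 (338°, 63 km): east 63 sin 338° = -23.60, north 63 cos 338° = 58.41
Leg 2 (120°, 27 km): east 27 sin 120° = 23.38, north 27 cos 120° = -13.50
Leg 3 (298°, 38 km): east 38 sin 298° = -33.55, north 38 cos 298° = 17.84
Leg 4 (092°, 66 km): east 66 sin 92° = 65.96, north 66 cos 92° = -2.30
Net: 32.19 east, 60.45 north. Distance = √((32.19)² + (60.45)²) = 68.486 km.

68.5 km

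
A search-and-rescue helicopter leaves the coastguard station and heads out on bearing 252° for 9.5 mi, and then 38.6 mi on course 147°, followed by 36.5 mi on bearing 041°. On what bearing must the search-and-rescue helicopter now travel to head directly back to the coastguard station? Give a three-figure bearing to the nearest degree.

282°

Leg 1 (252°, 9.5 mi): east 9.5 sin 252° = -9.04, north 9.5 cos 252° = -2.94
Leg 2 (147°, 38.6 mi): east 38.6 sin 147° = 21.02, north 38.6 cos 147° = -32.37
Leg 3 (041°, 36.5 mi): east 36.5 sin 41° = 23.95, north 36.5 cos 41° = 27.55
Net displacement: 35.93 east, -7.76 north. Direction back to start is (-35.93, 7.76): bearing = atan2(-35.93, 7.76) mod 360° = 282.19° ≈ 282°.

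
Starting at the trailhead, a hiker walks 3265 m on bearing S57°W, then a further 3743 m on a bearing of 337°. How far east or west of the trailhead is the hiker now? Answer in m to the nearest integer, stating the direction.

4201 m west

Leg 1 (S57°W, 3265 m): east 3265 sin 237° = -2738.26, north 3265 cos 237° = -1778.25
Leg 2 (337°, 3743 m): east 3743 sin 337° = -1462.51, north 3743 cos 337° = 3445.45
Net east component: -4200.77 m.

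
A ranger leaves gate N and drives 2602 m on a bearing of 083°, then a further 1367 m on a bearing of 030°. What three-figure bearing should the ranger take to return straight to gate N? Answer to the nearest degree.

245°

Leg 1 (083°, 2602 m): east 2602 sin 83° = 2582.61, north 2602 cos 83° = 317.10
Leg 2 (030°, 1367 m): east 1367 sin 30° = 683.50, north 1367 cos 30° = 1183.86
Net displacement: 3266.11 east, 1500.96 north. Direction back to start is (-3266.11, -1500.96): bearing = atan2(-3266.11, -1500.96) mod 360° = 245.32° ≈ 245°.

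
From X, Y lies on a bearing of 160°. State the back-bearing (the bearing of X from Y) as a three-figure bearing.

340°

Back-bearing = 160° + 180° = 340°.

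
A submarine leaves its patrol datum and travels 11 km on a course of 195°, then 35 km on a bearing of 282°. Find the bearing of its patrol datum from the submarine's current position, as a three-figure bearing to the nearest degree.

085°

Leg 1 (195°, 11 km): east 11 sin 195° = -2.85, north 11 cos 195° = -10.63
Leg 2 (282°, 35 km): east 35 sin 282° = -34.24, north 35 cos 282° = 7.28
Net displacement: -37.08 east, -3.35 north. Direction back to start is (37.08, 3.35): bearing = atan2(37.08, 3.35) mod 360° = 84.84° ≈ 085°.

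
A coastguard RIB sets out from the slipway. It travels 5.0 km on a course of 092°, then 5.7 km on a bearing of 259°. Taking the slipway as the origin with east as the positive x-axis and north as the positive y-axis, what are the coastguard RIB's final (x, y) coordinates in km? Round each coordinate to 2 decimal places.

(-0.60, -1.26)

Leg 1 (092°, 5.0 km): east 5.0 sin 92° = 5.00, north 5.0 cos 92° = -0.17
Leg 2 (259°, 5.7 km): east 5.7 sin 259° = -5.60, north 5.7 cos 259° = -1.09
Summing: -0.60 km east, -1.26 km north → (-0.60, -1.26).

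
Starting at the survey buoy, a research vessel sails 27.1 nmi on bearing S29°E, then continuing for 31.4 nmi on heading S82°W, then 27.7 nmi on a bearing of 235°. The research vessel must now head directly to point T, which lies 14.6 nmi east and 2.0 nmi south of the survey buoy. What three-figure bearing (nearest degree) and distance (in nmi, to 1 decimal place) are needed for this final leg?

Leg 1 (S29°E, 27.1 nmi): east 27.1 sin 151° = 13.14, north 27.1 cos 151° = -23.70
Leg 2 (S82°W, 31.4 nmi): east 31.4 sin 262° = -31.09, north 31.4 cos 262° = -4.37
Leg 3 (235°, 27.7 nmi): east 27.7 sin 235° = -22.69, north 27.7 cos 235° = -15.89
Current position: (-40.65, -43.96). Target: (14.6, -2.0). Remaining: Δeast = 55.25, Δnorth = 41.96.
Bearing = atan2(55.25, 41.96) mod 360° = 52.78°; distance = √((55.25)² + (41.96)²) = 69.375 nmi.

053°, 69.4 nmi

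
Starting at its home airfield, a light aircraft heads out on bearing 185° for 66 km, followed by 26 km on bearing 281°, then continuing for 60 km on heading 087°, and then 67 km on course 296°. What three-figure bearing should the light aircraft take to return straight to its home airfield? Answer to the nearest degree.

Leg 1 (185°, 66 km): east 66 sin 185° = -5.75, north 66 cos 185° = -65.75
Leg 2 (281°, 26 km): east 26 sin 281° = -25.52, north 26 cos 281° = 4.96
Leg 3 (087°, 60 km): east 60 sin 87° = 59.92, north 60 cos 87° = 3.14
Leg 4 (296°, 67 km): east 67 sin 296° = -60.22, north 67 cos 296° = 29.37
Net displacement: -31.58 east, -28.28 north. Direction back to start is (31.58, 28.28): bearing = atan2(31.58, 28.28) mod 360° = 48.16° ≈ 048°.

048°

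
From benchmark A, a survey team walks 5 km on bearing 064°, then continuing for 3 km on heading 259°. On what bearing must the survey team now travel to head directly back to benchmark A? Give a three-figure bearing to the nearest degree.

Leg 1 (064°, 5 km): east 5 sin 64° = 4.49, north 5 cos 64° = 2.19
Leg 2 (259°, 3 km): east 3 sin 259° = -2.94, north 3 cos 259° = -0.57
Net displacement: 1.55 east, 1.62 north. Direction back to start is (-1.55, -1.62): bearing = atan2(-1.55, -1.62) mod 360° = 223.73° ≈ 224°.

224°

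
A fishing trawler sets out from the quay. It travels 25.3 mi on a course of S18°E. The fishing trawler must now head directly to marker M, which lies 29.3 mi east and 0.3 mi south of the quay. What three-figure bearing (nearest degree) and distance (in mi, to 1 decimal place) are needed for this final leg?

Leg 1 (S18°E, 25.3 mi): east 25.3 sin 162° = 7.82, north 25.3 cos 162° = -24.06
Current position: (7.82, -24.06). Target: (29.3, -0.3). Remaining: Δeast = 21.48, Δnorth = 23.76.
Bearing = atan2(21.48, 23.76) mod 360° = 42.12°; distance = √((21.48)² + (23.76)²) = 32.033 mi.

042°, 32.0 mi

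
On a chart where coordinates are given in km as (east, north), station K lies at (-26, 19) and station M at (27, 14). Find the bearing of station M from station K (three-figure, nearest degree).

095°

Δeast = 27 − -26 = 53.00; Δnorth = 14 − 19 = -5.00.
Bearing = atan2(Δeast, Δnorth) mod 360° = 95.39° ≈ 095°.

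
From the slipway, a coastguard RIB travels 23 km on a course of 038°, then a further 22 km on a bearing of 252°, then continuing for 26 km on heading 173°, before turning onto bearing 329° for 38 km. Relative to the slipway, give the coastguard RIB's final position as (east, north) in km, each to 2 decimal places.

Leg 1 (038°, 23 km): east 23 sin 38° = 14.16, north 23 cos 38° = 18.12
Leg 2 (252°, 22 km): east 22 sin 252° = -20.92, north 22 cos 252° = -6.80
Leg 3 (173°, 26 km): east 26 sin 173° = 3.17, north 26 cos 173° = -25.81
Leg 4 (329°, 38 km): east 38 sin 329° = -19.57, north 38 cos 329° = 32.57
Summing: -23.17 km east, 18.09 km north → (-23.17, 18.09).

(-23.17, 18.09)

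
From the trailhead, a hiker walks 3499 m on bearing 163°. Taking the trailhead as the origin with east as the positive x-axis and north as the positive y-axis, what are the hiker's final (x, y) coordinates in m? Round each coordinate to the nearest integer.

Leg 1 (163°, 3499 m): east 3499 sin 163° = 1023.01, north 3499 cos 163° = -3346.11
Summing: 1023.01 m east, -3346.11 m north → (1023, -3346).

(1023, -3346)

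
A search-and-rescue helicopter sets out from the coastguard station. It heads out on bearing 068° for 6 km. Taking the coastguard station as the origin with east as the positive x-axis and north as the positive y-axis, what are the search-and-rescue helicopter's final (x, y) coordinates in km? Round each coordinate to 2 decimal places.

Leg 1 (068°, 6 km): east 6 sin 68° = 5.56, north 6 cos 68° = 2.25
Summing: 5.56 km east, 2.25 km north → (5.56, 2.25).

(5.56, 2.25)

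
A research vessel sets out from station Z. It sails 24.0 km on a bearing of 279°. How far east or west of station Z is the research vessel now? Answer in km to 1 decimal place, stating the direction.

23.7 km west

Leg 1 (279°, 24.0 km): east 24.0 sin 279° = -23.70, north 24.0 cos 279° = 3.75
Net east component: -23.70 km.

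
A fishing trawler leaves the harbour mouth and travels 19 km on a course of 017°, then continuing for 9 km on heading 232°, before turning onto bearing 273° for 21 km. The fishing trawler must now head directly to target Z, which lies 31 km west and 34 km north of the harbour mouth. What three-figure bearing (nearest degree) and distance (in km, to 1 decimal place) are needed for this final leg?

337°, 22.0 km

Leg 1 (017°, 19 km): east 19 sin 17° = 5.56, north 19 cos 17° = 18.17
Leg 2 (232°, 9 km): east 9 sin 232° = -7.09, north 9 cos 232° = -5.54
Leg 3 (273°, 21 km): east 21 sin 273° = -20.97, north 21 cos 273° = 1.10
Current position: (-22.51, 13.73). Target: (-31, 34). Remaining: Δeast = -8.49, Δnorth = 20.27.
Bearing = atan2(-8.49, 20.27) mod 360° = 337.27°; distance = √((-8.49)² + (20.27)²) = 21.979 km.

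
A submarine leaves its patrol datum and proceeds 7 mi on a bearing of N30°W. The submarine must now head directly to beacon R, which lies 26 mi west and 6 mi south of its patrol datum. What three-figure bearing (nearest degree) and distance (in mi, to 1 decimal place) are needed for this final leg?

242°, 25.5 mi

Leg 1 (N30°W, 7 mi): east 7 sin 330° = -3.50, north 7 cos 330° = 6.06
Current position: (-3.50, 6.06). Target: (-26, -6). Remaining: Δeast = -22.50, Δnorth = -12.06.
Bearing = atan2(-22.50, -12.06) mod 360° = 241.80°; distance = √((-22.50)² + (-12.06)²) = 25.529 mi.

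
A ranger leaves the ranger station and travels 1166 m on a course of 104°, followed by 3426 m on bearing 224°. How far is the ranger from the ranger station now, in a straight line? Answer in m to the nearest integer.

3017 m

Leg 1 (104°, 1166 m): east 1166 sin 104° = 1131.36, north 1166 cos 104° = -282.08
Leg 2 (224°, 3426 m): east 3426 sin 224° = -2379.90, north 3426 cos 224° = -2464.46
Net: -1248.53 east, -2746.54 north. Distance = √((-1248.53)² + (-2746.54)²) = 3017.004 m.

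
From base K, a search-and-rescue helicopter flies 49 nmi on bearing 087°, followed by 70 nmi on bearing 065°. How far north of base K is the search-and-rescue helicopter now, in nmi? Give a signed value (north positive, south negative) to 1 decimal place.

32.1 nmi

Leg 1 (087°, 49 nmi): east 49 sin 87° = 48.93, north 49 cos 87° = 2.56
Leg 2 (065°, 70 nmi): east 70 sin 65° = 63.44, north 70 cos 65° = 29.58
Net north component: 32.15 nmi.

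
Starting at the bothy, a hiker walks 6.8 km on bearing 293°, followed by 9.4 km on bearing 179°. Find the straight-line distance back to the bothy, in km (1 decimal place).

Leg 1 (293°, 6.8 km): east 6.8 sin 293° = -6.26, north 6.8 cos 293° = 2.66
Leg 2 (179°, 9.4 km): east 9.4 sin 179° = 0.16, north 9.4 cos 179° = -9.40
Net: -6.10 east, -6.74 north. Distance = √((-6.10)² + (-6.74)²) = 9.089 km.

9.1 km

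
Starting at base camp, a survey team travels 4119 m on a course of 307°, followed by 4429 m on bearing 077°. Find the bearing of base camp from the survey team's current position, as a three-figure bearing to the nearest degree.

196°

Leg 1 (307°, 4119 m): east 4119 sin 307° = -3289.58, north 4119 cos 307° = 2478.88
Leg 2 (077°, 4429 m): east 4429 sin 77° = 4315.49, north 4429 cos 77° = 996.31
Net displacement: 1025.91 east, 3475.18 north. Direction back to start is (-1025.91, -3475.18): bearing = atan2(-1025.91, -3475.18) mod 360° = 196.45° ≈ 196°.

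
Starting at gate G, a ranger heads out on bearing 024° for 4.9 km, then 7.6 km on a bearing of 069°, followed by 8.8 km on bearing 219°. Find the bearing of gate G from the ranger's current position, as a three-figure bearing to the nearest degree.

264°

Leg 1 (024°, 4.9 km): east 4.9 sin 24° = 1.99, north 4.9 cos 24° = 4.48
Leg 2 (069°, 7.6 km): east 7.6 sin 69° = 7.10, north 7.6 cos 69° = 2.72
Leg 3 (219°, 8.8 km): east 8.8 sin 219° = -5.54, north 8.8 cos 219° = -6.84
Net displacement: 3.55 east, 0.36 north. Direction back to start is (-3.55, -0.36): bearing = atan2(-3.55, -0.36) mod 360° = 264.19° ≈ 264°.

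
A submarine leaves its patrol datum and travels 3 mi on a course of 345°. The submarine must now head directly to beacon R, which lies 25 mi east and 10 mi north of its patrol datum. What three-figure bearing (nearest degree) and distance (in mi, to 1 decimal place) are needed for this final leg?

Leg 1 (345°, 3 mi): east 3 sin 345° = -0.78, north 3 cos 345° = 2.90
Current position: (-0.78, 2.90). Target: (25, 10). Remaining: Δeast = 25.78, Δnorth = 7.10.
Bearing = atan2(25.78, 7.10) mod 360° = 74.60°; distance = √((25.78)² + (7.10)²) = 26.737 mi.

075°, 26.7 mi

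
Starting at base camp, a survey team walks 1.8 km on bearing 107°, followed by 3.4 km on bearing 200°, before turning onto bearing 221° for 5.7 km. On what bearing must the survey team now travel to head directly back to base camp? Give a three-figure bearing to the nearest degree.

022°

Leg 1 (107°, 1.8 km): east 1.8 sin 107° = 1.72, north 1.8 cos 107° = -0.53
Leg 2 (200°, 3.4 km): east 3.4 sin 200° = -1.16, north 3.4 cos 200° = -3.19
Leg 3 (221°, 5.7 km): east 5.7 sin 221° = -3.74, north 5.7 cos 221° = -4.30
Net displacement: -3.18 east, -8.02 north. Direction back to start is (3.18, 8.02): bearing = atan2(3.18, 8.02) mod 360° = 21.63° ≈ 022°.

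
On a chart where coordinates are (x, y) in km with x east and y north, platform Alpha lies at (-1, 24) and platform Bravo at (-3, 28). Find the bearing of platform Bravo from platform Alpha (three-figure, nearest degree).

333°

Δeast = -3 − -1 = -2.00; Δnorth = 28 − 24 = 4.00.
Bearing = atan2(Δeast, Δnorth) mod 360° = 333.43° ≈ 333°.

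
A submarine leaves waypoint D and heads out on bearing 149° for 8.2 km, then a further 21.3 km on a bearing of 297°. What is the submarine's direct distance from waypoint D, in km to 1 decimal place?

Leg 1 (149°, 8.2 km): east 8.2 sin 149° = 4.22, north 8.2 cos 149° = -7.03
Leg 2 (297°, 21.3 km): east 21.3 sin 297° = -18.98, north 21.3 cos 297° = 9.67
Net: -14.76 east, 2.64 north. Distance = √((-14.76)² + (2.64)²) = 14.990 km.

15.0 km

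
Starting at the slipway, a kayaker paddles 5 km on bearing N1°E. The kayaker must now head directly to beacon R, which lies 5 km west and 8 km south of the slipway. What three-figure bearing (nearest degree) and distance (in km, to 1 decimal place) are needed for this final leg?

Leg 1 (N1°E, 5 km): east 5 sin 1° = 0.09, north 5 cos 1° = 5.00
Current position: (0.09, 5.00). Target: (-5, -8). Remaining: Δeast = -5.09, Δnorth = -13.00.
Bearing = atan2(-5.09, -13.00) mod 360° = 201.37°; distance = √((-5.09)² + (-13.00)²) = 13.959 km.

201°, 14.0 km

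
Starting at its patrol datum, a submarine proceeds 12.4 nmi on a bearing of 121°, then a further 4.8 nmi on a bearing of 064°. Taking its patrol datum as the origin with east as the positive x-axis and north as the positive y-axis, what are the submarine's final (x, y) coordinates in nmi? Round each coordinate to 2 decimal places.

Leg 1 (121°, 12.4 nmi): east 12.4 sin 121° = 10.63, north 12.4 cos 121° = -6.39
Leg 2 (064°, 4.8 nmi): east 4.8 sin 64° = 4.31, north 4.8 cos 64° = 2.10
Summing: 14.94 nmi east, -4.28 nmi north → (14.94, -4.28).

(14.94, -4.28)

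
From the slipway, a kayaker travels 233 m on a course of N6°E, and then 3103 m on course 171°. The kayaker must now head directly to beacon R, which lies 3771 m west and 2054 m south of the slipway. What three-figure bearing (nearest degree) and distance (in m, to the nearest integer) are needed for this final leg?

Leg 1 (N6°E, 233 m): east 233 sin 6° = 24.36, north 233 cos 6° = 231.72
Leg 2 (171°, 3103 m): east 3103 sin 171° = 485.42, north 3103 cos 171° = -3064.80
Current position: (509.77, -2833.07). Target: (-3771, -2054). Remaining: Δeast = -4280.77, Δnorth = 779.07.
Bearing = atan2(-4280.77, 779.07) mod 360° = 280.31°; distance = √((-4280.77)² + (779.07)²) = 4351.087 m.

280°, 4351 m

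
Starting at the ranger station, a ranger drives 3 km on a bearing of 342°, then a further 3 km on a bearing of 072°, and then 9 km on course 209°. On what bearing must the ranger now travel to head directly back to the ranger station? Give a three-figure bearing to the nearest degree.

Leg 1 (342°, 3 km): east 3 sin 342° = -0.93, north 3 cos 342° = 2.85
Leg 2 (072°, 3 km): east 3 sin 72° = 2.85, north 3 cos 72° = 0.93
Leg 3 (209°, 9 km): east 9 sin 209° = -4.36, north 9 cos 209° = -7.87
Net displacement: -2.44 east, -4.09 north. Direction back to start is (2.44, 4.09): bearing = atan2(2.44, 4.09) mod 360° = 30.78° ≈ 031°.

031°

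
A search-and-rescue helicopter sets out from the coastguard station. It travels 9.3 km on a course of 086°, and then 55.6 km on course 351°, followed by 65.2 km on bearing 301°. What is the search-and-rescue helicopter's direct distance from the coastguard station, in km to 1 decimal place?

104.9 km

Leg 1 (086°, 9.3 km): east 9.3 sin 86° = 9.28, north 9.3 cos 86° = 0.65
Leg 2 (351°, 55.6 km): east 55.6 sin 351° = -8.70, north 55.6 cos 351° = 54.92
Leg 3 (301°, 65.2 km): east 65.2 sin 301° = -55.89, north 65.2 cos 301° = 33.58
Net: -55.31 east, 89.14 north. Distance = √((-55.31)² + (89.14)²) = 104.908 km.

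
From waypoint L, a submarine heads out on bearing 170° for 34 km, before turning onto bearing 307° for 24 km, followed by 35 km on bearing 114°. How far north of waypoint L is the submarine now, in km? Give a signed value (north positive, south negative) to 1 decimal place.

Leg 1 (170°, 34 km): east 34 sin 170° = 5.90, north 34 cos 170° = -33.48
Leg 2 (307°, 24 km): east 24 sin 307° = -19.17, north 24 cos 307° = 14.44
Leg 3 (114°, 35 km): east 35 sin 114° = 31.97, north 35 cos 114° = -14.24
Net north component: -33.28 km.

-33.3 km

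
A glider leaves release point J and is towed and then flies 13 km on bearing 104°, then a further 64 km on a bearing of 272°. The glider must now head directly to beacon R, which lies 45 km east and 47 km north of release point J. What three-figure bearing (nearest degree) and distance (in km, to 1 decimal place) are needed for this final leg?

064°, 107.6 km

Leg 1 (104°, 13 km): east 13 sin 104° = 12.61, north 13 cos 104° = -3.14
Leg 2 (272°, 64 km): east 64 sin 272° = -63.96, north 64 cos 272° = 2.23
Current position: (-51.35, -0.91). Target: (45, 47). Remaining: Δeast = 96.35, Δnorth = 47.91.
Bearing = atan2(96.35, 47.91) mod 360° = 63.56°; distance = √((96.35)² + (47.91)²) = 107.602 km.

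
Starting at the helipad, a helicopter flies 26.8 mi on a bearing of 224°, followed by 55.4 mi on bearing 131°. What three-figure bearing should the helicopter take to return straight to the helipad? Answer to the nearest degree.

Leg 1 (224°, 26.8 mi): east 26.8 sin 224° = -18.62, north 26.8 cos 224° = -19.28
Leg 2 (131°, 55.4 mi): east 55.4 sin 131° = 41.81, north 55.4 cos 131° = -36.35
Net displacement: 23.19 east, -55.62 north. Direction back to start is (-23.19, 55.62): bearing = atan2(-23.19, 55.62) mod 360° = 337.36° ≈ 337°.

337°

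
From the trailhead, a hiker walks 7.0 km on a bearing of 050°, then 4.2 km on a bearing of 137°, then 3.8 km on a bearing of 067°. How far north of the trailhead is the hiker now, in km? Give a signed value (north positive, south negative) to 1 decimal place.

2.9 km

Leg 1 (050°, 7.0 km): east 7.0 sin 50° = 5.36, north 7.0 cos 50° = 4.50
Leg 2 (137°, 4.2 km): east 4.2 sin 137° = 2.86, north 4.2 cos 137° = -3.07
Leg 3 (067°, 3.8 km): east 3.8 sin 67° = 3.50, north 3.8 cos 67° = 1.48
Net north component: 2.91 km.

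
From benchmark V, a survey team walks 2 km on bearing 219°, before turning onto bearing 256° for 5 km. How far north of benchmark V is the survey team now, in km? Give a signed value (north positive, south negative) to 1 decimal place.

-2.8 km

Leg 1 (219°, 2 km): east 2 sin 219° = -1.26, north 2 cos 219° = -1.55
Leg 2 (256°, 5 km): east 5 sin 256° = -4.85, north 5 cos 256° = -1.21
Net north component: -2.76 km.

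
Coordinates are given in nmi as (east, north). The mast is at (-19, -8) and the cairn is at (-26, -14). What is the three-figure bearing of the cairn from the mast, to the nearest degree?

229°

Δeast = -26 − -19 = -7.00; Δnorth = -14 − -8 = -6.00.
Bearing = atan2(Δeast, Δnorth) mod 360° = 229.40° ≈ 229°.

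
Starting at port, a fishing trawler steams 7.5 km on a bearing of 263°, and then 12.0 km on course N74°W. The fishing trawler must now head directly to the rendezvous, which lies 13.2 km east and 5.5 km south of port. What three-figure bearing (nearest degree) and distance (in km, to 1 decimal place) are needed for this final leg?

Leg 1 (263°, 7.5 km): east 7.5 sin 263° = -7.44, north 7.5 cos 263° = -0.91
Leg 2 (N74°W, 12.0 km): east 12.0 sin 286° = -11.54, north 12.0 cos 286° = 3.31
Current position: (-18.98, 2.39). Target: (13.2, -5.5). Remaining: Δeast = 32.18, Δnorth = -7.89.
Bearing = atan2(32.18, -7.89) mod 360° = 103.78°; distance = √((32.18)² + (-7.89)²) = 33.133 km.

104°, 33.1 km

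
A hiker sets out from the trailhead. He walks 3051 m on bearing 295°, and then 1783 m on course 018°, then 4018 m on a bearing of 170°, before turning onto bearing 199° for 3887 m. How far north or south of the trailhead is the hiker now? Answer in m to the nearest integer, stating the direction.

4647 m south

Leg 1 (295°, 3051 m): east 3051 sin 295° = -2765.15, north 3051 cos 295° = 1289.41
Leg 2 (018°, 1783 m): east 1783 sin 18° = 550.98, north 1783 cos 18° = 1695.73
Leg 3 (170°, 4018 m): east 4018 sin 170° = 697.72, north 4018 cos 170° = -3956.96
Leg 4 (199°, 3887 m): east 3887 sin 199° = -1265.48, north 3887 cos 199° = -3675.23
Net north component: -4647.05 m.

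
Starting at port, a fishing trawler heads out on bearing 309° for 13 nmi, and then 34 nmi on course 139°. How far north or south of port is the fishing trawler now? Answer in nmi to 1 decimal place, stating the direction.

Leg 1 (309°, 13 nmi): east 13 sin 309° = -10.10, north 13 cos 309° = 8.18
Leg 2 (139°, 34 nmi): east 34 sin 139° = 22.31, north 34 cos 139° = -25.66
Net north component: -17.48 nmi.

17.5 nmi south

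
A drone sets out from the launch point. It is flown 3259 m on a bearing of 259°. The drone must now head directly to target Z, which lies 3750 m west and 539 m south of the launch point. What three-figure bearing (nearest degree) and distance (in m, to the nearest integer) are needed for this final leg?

279°, 557 m

Leg 1 (259°, 3259 m): east 3259 sin 259° = -3199.12, north 3259 cos 259° = -621.85
Current position: (-3199.12, -621.85). Target: (-3750, -539). Remaining: Δeast = -550.88, Δnorth = 82.85.
Bearing = atan2(-550.88, 82.85) mod 360° = 278.55°; distance = √((-550.88)² + (82.85)²) = 557.072 m.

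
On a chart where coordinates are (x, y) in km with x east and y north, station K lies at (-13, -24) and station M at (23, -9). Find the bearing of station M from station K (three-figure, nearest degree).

Δeast = 23 − -13 = 36.00; Δnorth = -9 − -24 = 15.00.
Bearing = atan2(Δeast, Δnorth) mod 360° = 67.38° ≈ 067°.

067°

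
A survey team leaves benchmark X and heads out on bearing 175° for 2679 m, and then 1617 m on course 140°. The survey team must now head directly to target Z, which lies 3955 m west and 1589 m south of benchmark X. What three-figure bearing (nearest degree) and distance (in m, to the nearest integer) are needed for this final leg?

294°, 5719 m

Leg 1 (175°, 2679 m): east 2679 sin 175° = 233.49, north 2679 cos 175° = -2668.81
Leg 2 (140°, 1617 m): east 1617 sin 140° = 1039.39, north 1617 cos 140° = -1238.69
Current position: (1272.88, -3907.50). Target: (-3955, -1589). Remaining: Δeast = -5227.88, Δnorth = 2318.50.
Bearing = atan2(-5227.88, 2318.50) mod 360° = 293.92°; distance = √((-5227.88)² + (2318.50)²) = 5718.929 m.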